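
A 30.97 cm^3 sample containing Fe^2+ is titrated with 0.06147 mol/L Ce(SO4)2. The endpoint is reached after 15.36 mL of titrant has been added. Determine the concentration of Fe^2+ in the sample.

n(Ce(SO4)2) = 0.06147 x 0.01536 = 0.0009442 mol.
From the balanced equation, 1 mol Ce(SO4)2 reacts with 1 mol Fe^2+, so n(Fe^2+) = 0.0009442 x 1/1 = 0.0009442 mol.
[Fe^2+] = 0.0009442 / 0.03097 L = 0.0305 M.

0.0305 M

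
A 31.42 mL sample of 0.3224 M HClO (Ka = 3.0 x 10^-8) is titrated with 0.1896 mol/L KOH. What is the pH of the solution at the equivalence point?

n(HClO) = 0.3224 x 0.03142 = 0.01013 mol; V(KOH) at equivalence = 0.01013/0.1896 = 0.05343 L.
At equivalence all the acid is converted to ClO-; total volume = 0.03142 + 0.05343 = 0.08485 L, so [ClO-] = 0.01013/0.08485 = 0.1194 M.
Kb = Kw/Ka = 1.0e-14 / 3.0 x 10^-8 = 3.33e-7.
[OH^-] = sqrt(Kb x [ClO-]) = sqrt(3.33e-7 x 0.1194) = 0.000199 M.
pOH = 3.70, so pH = 14.00 - 3.70 = 10.30.

10.30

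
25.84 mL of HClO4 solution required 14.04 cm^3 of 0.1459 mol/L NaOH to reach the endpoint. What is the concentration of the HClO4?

n(NaOH) delivered = 0.1459 x 0.01404 = 0.002048 mol.
For a 1:1 reaction, n(HClO4) = 0.002048 mol.
[HClO4] = 0.002048 mol / 0.02584 L = 0.0793 M.

0.0793 M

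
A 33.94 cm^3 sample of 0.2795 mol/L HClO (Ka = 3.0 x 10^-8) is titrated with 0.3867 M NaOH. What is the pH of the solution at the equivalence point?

10.37

n(HClO) = 0.2795 x 0.03394 = 0.009486 mol; V(NaOH) at equivalence = 0.009486/0.3867 = 0.02453 L.
At equivalence all the acid is converted to ClO-; total volume = 0.03394 + 0.02453 = 0.05847 L, so [ClO-] = 0.009486/0.05847 = 0.1622 M.
Kb = Kw/Ka = 1.0e-14 / 3.0 x 10^-8 = 3.33e-7.
[OH^-] = sqrt(Kb x [ClO-]) = sqrt(3.33e-7 x 0.1622) = 0.000233 M.
pOH = 3.63, so pH = 14.00 - 3.63 = 10.37.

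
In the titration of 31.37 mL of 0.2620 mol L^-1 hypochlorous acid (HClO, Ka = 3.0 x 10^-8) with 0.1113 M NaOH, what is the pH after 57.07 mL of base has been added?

Initial n(HClO) = 0.2620 x 0.03137 = 0.008219 mol.
n(NaOH) added = 0.1113 x 0.05707 = 0.006352 mol, converting that many moles of HClO to ClO-.
Remaining n(HClO) = 0.001867 mol; n(ClO-) = 0.006352 mol.
By Henderson-Hasselbalch, pH = pKa + log([A^-]/[HA]) = 7.52 + log(0.006352/0.001867) = 7.52 + (+0.53) = 8.05.

8.05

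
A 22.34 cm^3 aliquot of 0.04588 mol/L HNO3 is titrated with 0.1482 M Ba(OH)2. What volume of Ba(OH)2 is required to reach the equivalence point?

n(HNO3) = 0.04588 mol/L x 0.02234 L = 0.001025 mol.
The neutralisation is 2 HNO3 : 1 Ba(OH)2, so n(Ba(OH)2) = 0.001025 x 1/2 = 0.0005125 mol.
V(Ba(OH)2) = 0.0005125 / 0.1482 = 0.003458 L = 3.46 mL.

3.46 mL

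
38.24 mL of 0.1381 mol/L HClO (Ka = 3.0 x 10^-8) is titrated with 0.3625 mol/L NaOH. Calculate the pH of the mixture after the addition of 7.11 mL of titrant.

7.50

Initial n(HClO) = 0.1381 x 0.03824 = 0.005281 mol.
n(NaOH) added = 0.3625 x 0.007110 = 0.002577 mol, converting that many moles of HClO to ClO-.
Remaining n(HClO) = 0.002704 mol; n(ClO-) = 0.002577 mol.
By Henderson-Hasselbalch, pH = pKa + log([A^-]/[HA]) = 7.52 + log(0.002577/0.002704) = 7.52 + (-0.02) = 7.50.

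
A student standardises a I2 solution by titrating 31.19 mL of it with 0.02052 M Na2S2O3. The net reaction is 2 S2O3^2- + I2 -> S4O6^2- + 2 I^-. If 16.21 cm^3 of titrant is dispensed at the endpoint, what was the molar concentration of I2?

n(Na2S2O3) = 0.02052 x 0.01621 = 0.0003326 mol.
From the balanced equation, 2 mol Na2S2O3 reacts with 1 mol I2, so n(I2) = 0.0003326 x 1/2 = 0.0001663 mol.
[I2] = 0.0001663 / 0.03119 L = 0.00533 M.

0.00533 M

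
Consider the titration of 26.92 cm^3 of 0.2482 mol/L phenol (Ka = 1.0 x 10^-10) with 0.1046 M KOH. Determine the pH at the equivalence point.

n(C6H5OH) = 0.2482 x 0.02692 = 0.006682 mol; V(KOH) at equivalence = 0.006682/0.1046 = 0.06388 L.
At equivalence all the acid is converted to C6H5O-; total volume = 0.02692 + 0.06388 = 0.09080 L, so [C6H5O-] = 0.006682/0.09080 = 0.07359 M.
Kb = Kw/Ka = 1.0e-14 / 1.0 x 10^-10 = 0.000100.
[OH^-] = sqrt(Kb x [C6H5O-]) = sqrt(0.000100 x 0.07359) = 0.00271 M.
pOH = 2.57, so pH = 14.00 - 2.57 = 11.43.

11.43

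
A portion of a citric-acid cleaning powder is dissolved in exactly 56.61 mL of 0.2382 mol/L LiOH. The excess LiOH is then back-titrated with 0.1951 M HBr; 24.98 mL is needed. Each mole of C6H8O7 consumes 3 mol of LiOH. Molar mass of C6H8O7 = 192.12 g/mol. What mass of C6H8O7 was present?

0.551 g

Total n(LiOH) added = 0.2382 x 0.05661 = 0.01348 mol.
n(HBr) used = 0.1951 x 0.02498 = 0.004874 mol, which equals the excess n(LiOH).
So n(LiOH) consumed by the sample = 0.01348 - 0.004874 = 0.008611 mol.
n(C6H8O7) = 0.008611 / 3 = 0.002870 mol.
mass = 0.002870 mol x 192.12 g/mol = 0.551 g.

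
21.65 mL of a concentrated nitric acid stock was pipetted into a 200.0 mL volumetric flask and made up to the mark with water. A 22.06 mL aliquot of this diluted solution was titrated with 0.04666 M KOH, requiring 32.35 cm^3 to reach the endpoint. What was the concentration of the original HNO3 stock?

0.632 M

n(KOH) = 0.04666 x 0.03235 = 0.001509 mol.
n(HNO3) in the aliquot = 0.001509 mol.
[diluted HNO3] = 0.001509 / 0.02206 = 0.06842 M.
Dilution factor = 200.0/21.65 = 9.238, so [stock] = 0.06842 x 9.238 = 0.632 M.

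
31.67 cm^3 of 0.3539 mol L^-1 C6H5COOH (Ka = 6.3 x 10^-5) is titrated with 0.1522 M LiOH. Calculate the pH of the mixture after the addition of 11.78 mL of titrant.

3.48

Initial n(C6H5COOH) = 0.3539 x 0.03167 = 0.01121 mol.
n(LiOH) added = 0.1522 x 0.01178 = 0.001793 mol, converting that many moles of C6H5COOH to C6H5COO-.
Remaining n(C6H5COOH) = 0.009415 mol; n(C6H5COO-) = 0.001793 mol.
By Henderson-Hasselbalch, pH = pKa + log([A^-]/[HA]) = 4.20 + log(0.001793/0.009415) = 4.20 + (-0.72) = 3.48.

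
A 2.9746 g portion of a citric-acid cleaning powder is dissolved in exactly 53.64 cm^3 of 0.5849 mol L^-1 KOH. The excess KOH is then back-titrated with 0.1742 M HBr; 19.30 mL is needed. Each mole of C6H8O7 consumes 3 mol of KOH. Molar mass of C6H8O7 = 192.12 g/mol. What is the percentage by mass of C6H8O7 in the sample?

Total n(KOH) added = 0.5849 x 0.05364 = 0.03137 mol.
n(HBr) used = 0.1742 x 0.01930 = 0.003362 mol, which equals the excess n(KOH).
So n(KOH) consumed by the sample = 0.03137 - 0.003362 = 0.02801 mol.
n(C6H8O7) = 0.02801 / 3 = 0.009337 mol.
mass C6H8O7 = 0.009337 x 192.12 = 1.794 g, so %C6H8O7 = 1.794/2.9746 x 100 = 60.3%.

60.3%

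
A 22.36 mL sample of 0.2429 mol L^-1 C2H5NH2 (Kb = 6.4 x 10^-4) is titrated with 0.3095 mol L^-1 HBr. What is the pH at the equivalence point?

5.84

n(C2H5NH2) = 0.2429 x 0.02236 = 0.005431 mol; V(HBr) at equivalence = 0.005431/0.3095 = 0.01755 L.
At equivalence the base is fully converted to C2H5NH3+; total volume = 0.03991 L, so [C2H5NH3+] = 0.005431/0.03991 = 0.1361 M.
Ka(C2H5NH3+) = Kw/Kb = 1.0e-14 / 6.4 x 10^-4 = 1.56e-11.
[H^+] = sqrt(Ka x [C2H5NH3+]) = sqrt(1.56e-11 x 0.1361) = 1.46e-6 M.
pH = -log(1.46e-6) = 5.84.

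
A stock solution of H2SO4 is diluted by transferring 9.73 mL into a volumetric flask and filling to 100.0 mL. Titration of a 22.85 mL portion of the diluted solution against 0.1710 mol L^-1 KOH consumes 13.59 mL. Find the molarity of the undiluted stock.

n(KOH) = 0.1710 x 0.01359 = 0.002324 mol.
n(H2SO4) in the aliquot = 0.002324 x 1/2 = 0.001162 mol.
[diluted H2SO4] = 0.001162 / 0.02285 = 0.05085 M.
Dilution factor = 100.0/9.730 = 10.28, so [stock] = 0.05085 x 10.28 = 0.523 M.

0.523 M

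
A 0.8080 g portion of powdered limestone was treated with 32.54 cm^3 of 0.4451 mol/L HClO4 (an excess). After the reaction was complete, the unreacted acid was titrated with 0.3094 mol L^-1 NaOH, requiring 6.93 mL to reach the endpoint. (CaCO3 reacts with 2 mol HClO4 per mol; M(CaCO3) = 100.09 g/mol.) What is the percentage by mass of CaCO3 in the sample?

Total n(HClO4) added = 0.4451 x 0.03254 = 0.01448 mol.
n(NaOH) used = 0.3094 x 0.006930 = 0.002144 mol, which equals the excess n(HClO4).
So n(HClO4) consumed by the sample = 0.01448 - 0.002144 = 0.01234 mol.
n(CaCO3) = 0.01234 / 2 = 0.006170 mol.
mass CaCO3 = 0.006170 x 100.09 = 0.6175 g, so %CaCO3 = 0.6175/0.8080 x 100 = 76.4%.

76.4%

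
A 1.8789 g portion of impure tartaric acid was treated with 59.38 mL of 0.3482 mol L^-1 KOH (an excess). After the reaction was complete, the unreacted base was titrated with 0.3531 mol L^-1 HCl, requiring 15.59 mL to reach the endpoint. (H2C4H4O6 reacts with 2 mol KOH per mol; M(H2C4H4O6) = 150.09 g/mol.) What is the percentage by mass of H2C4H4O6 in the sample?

Total n(KOH) added = 0.3482 x 0.05938 = 0.02068 mol.
n(HCl) used = 0.3531 x 0.01559 = 0.005505 mol, which equals the excess n(KOH).
So n(KOH) consumed by the sample = 0.02068 - 0.005505 = 0.01517 mol.
n(H2C4H4O6) = 0.01517 / 2 = 0.007586 mol.
mass H2C4H4O6 = 0.007586 x 150.09 = 1.139 g, so %H2C4H4O6 = 1.139/1.8789 x 100 = 60.6%.

60.6%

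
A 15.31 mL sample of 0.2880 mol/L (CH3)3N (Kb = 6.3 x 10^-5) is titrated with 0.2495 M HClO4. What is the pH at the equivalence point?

5.34

n((CH3)3N) = 0.2880 x 0.01531 = 0.004409 mol; V(HClO4) at equivalence = 0.004409/0.2495 = 0.01767 L.
At equivalence the base is fully converted to (CH3)3NH+; total volume = 0.03298 L, so [(CH3)3NH+] = 0.004409/0.03298 = 0.1337 M.
Ka((CH3)3NH+) = Kw/Kb = 1.0e-14 / 6.3 x 10^-5 = 1.59e-10.
[H^+] = sqrt(Ka x [(CH3)3NH+]) = sqrt(1.59e-10 x 0.1337) = 4.61e-6 M.
pH = -log(4.61e-6) = 5.34.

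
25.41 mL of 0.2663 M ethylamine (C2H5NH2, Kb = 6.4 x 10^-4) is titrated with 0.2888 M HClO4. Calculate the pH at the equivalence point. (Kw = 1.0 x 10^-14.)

5.83

n(C2H5NH2) = 0.2663 x 0.02541 = 0.006767 mol; V(HClO4) at equivalence = 0.006767/0.2888 = 0.02343 L.
At equivalence the base is fully converted to C2H5NH3+; total volume = 0.04884 L, so [C2H5NH3+] = 0.006767/0.04884 = 0.1385 M.
Ka(C2H5NH3+) = Kw/Kb = 1.0e-14 / 6.4 x 10^-4 = 1.56e-11.
[H^+] = sqrt(Ka x [C2H5NH3+]) = sqrt(1.56e-11 x 0.1385) = 1.47e-6 M.
pH = -log(1.47e-6) = 5.83.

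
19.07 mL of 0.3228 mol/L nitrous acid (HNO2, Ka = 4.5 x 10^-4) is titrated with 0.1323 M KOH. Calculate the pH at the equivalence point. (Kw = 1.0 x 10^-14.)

8.16

n(HNO2) = 0.3228 x 0.01907 = 0.006156 mol; V(KOH) at equivalence = 0.006156/0.1323 = 0.04653 L.
At equivalence all the acid is converted to NO2-; total volume = 0.01907 + 0.04653 = 0.06560 L, so [NO2-] = 0.006156/0.06560 = 0.09384 M.
Kb = Kw/Ka = 1.0e-14 / 4.5 x 10^-4 = 2.22e-11.
[OH^-] = sqrt(Kb x [NO2-]) = sqrt(2.22e-11 x 0.09384) = 1.44e-6 M.
pOH = 5.84, so pH = 14.00 - 5.84 = 8.16.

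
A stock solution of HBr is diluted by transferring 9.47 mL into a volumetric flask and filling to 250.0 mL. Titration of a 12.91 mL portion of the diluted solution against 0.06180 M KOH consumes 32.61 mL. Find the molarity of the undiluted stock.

n(KOH) = 0.06180 x 0.03261 = 0.002015 mol.
n(HBr) in the aliquot = 0.002015 mol.
[diluted HBr] = 0.002015 / 0.01291 = 0.1561 M.
Dilution factor = 250.0/9.470 = 26.40, so [stock] = 0.1561 x 26.40 = 4.12 M.

4.12 M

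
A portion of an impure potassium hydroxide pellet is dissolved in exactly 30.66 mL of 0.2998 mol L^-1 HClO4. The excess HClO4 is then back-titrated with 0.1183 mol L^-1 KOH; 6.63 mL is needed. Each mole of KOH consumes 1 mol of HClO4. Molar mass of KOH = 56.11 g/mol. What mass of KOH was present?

Total n(HClO4) added = 0.2998 x 0.03066 = 0.009192 mol.
n(KOH) used = 0.1183 x 0.006630 = 0.0007843 mol, which equals the excess n(HClO4).
So n(HClO4) consumed by the sample = 0.009192 - 0.0007843 = 0.008408 mol.
n(KOH) = 0.008408 / 1 = 0.008408 mol.
mass = 0.008408 mol x 56.11 g/mol = 0.472 g.

0.472 g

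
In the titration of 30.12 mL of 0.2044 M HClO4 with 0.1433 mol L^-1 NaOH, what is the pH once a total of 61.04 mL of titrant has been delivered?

12.45

n(acid) = 0.2044 x 0.03012 = 0.006157 mol; n(NaOH) added = 0.1433 x 0.06104 = 0.008747 mol.
Base is in excess by 0.008747 - 0.006157 = 0.002591 mol in a total volume of 0.09116 L.
[OH^-] = 0.002591/0.09116 = 0.02842 M, so pOH = 1.55 and pH = 14.00 - 1.55 = 12.45.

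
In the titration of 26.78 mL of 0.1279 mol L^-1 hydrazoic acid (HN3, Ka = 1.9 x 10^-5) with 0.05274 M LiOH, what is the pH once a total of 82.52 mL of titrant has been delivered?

11.93

n(acid) = 0.1279 x 0.02678 = 0.003425 mol; n(LiOH) added = 0.05274 x 0.08252 = 0.004352 mol.
Base is in excess by 0.004352 - 0.003425 = 0.0009269 mol in a total volume of 0.1093 L.
[OH^-] = 0.0009269/0.1093 = 0.008481 M, so pOH = 2.07 and pH = 14.00 - 2.07 = 11.93.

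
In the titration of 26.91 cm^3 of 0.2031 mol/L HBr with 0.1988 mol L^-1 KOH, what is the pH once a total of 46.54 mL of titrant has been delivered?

n(acid) = 0.2031 x 0.02691 = 0.005465 mol; n(KOH) added = 0.1988 x 0.04654 = 0.009252 mol.
Base is in excess by 0.009252 - 0.005465 = 0.003787 mol in a total volume of 0.07345 L.
[OH^-] = 0.003787/0.07345 = 0.05156 M, so pOH = 1.29 and pH = 14.00 - 1.29 = 12.71.

12.71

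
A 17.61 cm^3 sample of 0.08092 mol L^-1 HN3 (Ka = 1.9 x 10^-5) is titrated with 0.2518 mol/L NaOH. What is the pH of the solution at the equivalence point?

8.75

n(HN3) = 0.08092 x 0.01761 = 0.001425 mol; V(NaOH) at equivalence = 0.001425/0.2518 = 0.005659 L.
At equivalence all the acid is converted to N3-; total volume = 0.01761 + 0.005659 = 0.02327 L, so [N3-] = 0.001425/0.02327 = 0.06124 M.
Kb = Kw/Ka = 1.0e-14 / 1.9 x 10^-5 = 5.26e-10.
[OH^-] = sqrt(Kb x [N3-]) = sqrt(5.26e-10 x 0.06124) = 5.68e-6 M.
pOH = 5.25, so pH = 14.00 - 5.25 = 8.75.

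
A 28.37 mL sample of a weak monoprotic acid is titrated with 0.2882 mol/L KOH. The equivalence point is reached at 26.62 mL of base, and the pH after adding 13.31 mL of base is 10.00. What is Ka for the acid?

13.31 mL is half of the equivalence volume, so this is the half-equivalence point where [HA] = [A^-].
At half-equivalence pH = pKa, so pKa = 10.00.
Ka = 10^(-10.00) = 1.0 x 10^-10.

1.0 x 10^-10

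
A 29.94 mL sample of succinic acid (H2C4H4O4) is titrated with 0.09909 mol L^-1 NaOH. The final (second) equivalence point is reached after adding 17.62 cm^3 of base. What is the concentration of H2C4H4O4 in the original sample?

0.0292 M

n(NaOH) = 0.09909 x 0.01762 = 0.001746 mol.
At the final (second) equivalence point, 2 mol OH^- react per mol H2C4H4O4, so n(H2C4H4O4) = 0.001746 / 2 = 0.0008730 mol.
[H2C4H4O4] = 0.0008730 / 0.02994 L = 0.0292 M.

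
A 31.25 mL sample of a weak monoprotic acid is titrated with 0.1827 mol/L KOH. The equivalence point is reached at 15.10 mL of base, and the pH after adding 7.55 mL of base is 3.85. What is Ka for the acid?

1.4 x 10^-4

7.55 mL is half of the equivalence volume, so this is the half-equivalence point where [HA] = [A^-].
At half-equivalence pH = pKa, so pKa = 3.85.
Ka = 10^(-3.85) = 1.4 x 10^-4.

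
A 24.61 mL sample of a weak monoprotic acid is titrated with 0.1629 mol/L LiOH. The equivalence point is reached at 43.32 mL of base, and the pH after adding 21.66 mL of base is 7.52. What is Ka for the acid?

21.66 mL is half of the equivalence volume, so this is the half-equivalence point where [HA] = [A^-].
At half-equivalence pH = pKa, so pKa = 7.52.
Ka = 10^(-7.52) = 3.0 x 10^-8.

3.0 x 10^-8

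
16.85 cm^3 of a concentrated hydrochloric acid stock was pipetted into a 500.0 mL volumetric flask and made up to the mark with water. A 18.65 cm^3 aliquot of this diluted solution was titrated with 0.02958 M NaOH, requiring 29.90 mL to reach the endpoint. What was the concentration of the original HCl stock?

n(NaOH) = 0.02958 x 0.02990 = 0.0008844 mol.
n(HCl) in the aliquot = 0.0008844 mol.
[diluted HCl] = 0.0008844 / 0.01865 = 0.04742 M.
Dilution factor = 500.0/16.85 = 29.67, so [stock] = 0.04742 x 29.67 = 1.41 M.

1.41 M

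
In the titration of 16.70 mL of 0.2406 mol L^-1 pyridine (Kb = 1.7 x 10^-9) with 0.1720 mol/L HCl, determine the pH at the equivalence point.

3.11

n(C5H5N) = 0.2406 x 0.01670 = 0.004018 mol; V(HCl) at equivalence = 0.004018/0.1720 = 0.02336 L.
At equivalence the base is fully converted to C5H5NH+; total volume = 0.04006 L, so [C5H5NH+] = 0.004018/0.04006 = 0.1003 M.
Ka(C5H5NH+) = Kw/Kb = 1.0e-14 / 1.7 x 10^-9 = 5.88e-6.
[H^+] = sqrt(Ka x [C5H5NH+]) = sqrt(5.88e-6 x 0.1003) = 0.000768 M.
pH = -log(0.000768) = 3.11.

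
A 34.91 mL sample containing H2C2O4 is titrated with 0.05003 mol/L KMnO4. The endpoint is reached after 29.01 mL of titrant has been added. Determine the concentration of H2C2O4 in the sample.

n(KMnO4) = 0.05003 x 0.02901 = 0.001451 mol.
From the balanced equation, 2 mol KMnO4 reacts with 5 mol H2C2O4, so n(H2C2O4) = 0.001451 x 5/2 = 0.003628 mol.
[H2C2O4] = 0.003628 / 0.03491 L = 0.104 M.

0.104 M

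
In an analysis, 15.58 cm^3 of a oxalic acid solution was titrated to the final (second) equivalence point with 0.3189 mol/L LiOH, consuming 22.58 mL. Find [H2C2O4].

n(LiOH) = 0.3189 x 0.02258 = 0.007201 mol.
At the final (second) equivalence point, 2 mol OH^- react per mol H2C2O4, so n(H2C2O4) = 0.007201 / 2 = 0.003600 mol.
[H2C2O4] = 0.003600 / 0.01558 L = 0.231 M.

0.231 M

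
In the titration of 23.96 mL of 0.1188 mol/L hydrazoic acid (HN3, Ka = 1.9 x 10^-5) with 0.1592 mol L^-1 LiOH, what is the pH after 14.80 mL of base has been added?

5.40

Initial n(HN3) = 0.1188 x 0.02396 = 0.002846 mol.
n(LiOH) added = 0.1592 x 0.01480 = 0.002356 mol, converting that many moles of HN3 to N3-.
Remaining n(HN3) = 0.0004903 mol; n(N3-) = 0.002356 mol.
By Henderson-Hasselbalch, pH = pKa + log([A^-]/[HA]) = 4.72 + log(0.002356/0.0004903) = 4.72 + (+0.68) = 5.40.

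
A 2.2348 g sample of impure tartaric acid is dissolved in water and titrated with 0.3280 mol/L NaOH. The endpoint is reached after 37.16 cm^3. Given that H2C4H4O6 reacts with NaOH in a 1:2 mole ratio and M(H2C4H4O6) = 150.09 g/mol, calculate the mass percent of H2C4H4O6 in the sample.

n(NaOH) = 0.3280 x 0.03716 = 0.01219 mol.
n(H2C4H4O6) = 0.01219 / 2 = 0.006094 mol.
mass of H2C4H4O6 = 0.006094 x 150.09 = 0.9147 g.
% purity = 0.9147 / 2.2348 x 100 = 40.9%.

40.9%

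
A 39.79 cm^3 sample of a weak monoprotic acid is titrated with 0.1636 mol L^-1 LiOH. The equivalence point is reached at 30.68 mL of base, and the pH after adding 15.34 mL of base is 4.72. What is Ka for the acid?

1.9 x 10^-5

15.34 mL is half of the equivalence volume, so this is the half-equivalence point where [HA] = [A^-].
At half-equivalence pH = pKa, so pKa = 4.72.
Ka = 10^(-4.72) = 1.9 x 10^-5.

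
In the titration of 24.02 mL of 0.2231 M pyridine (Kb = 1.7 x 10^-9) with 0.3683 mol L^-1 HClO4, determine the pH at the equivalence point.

3.04

n(C5H5N) = 0.2231 x 0.02402 = 0.005359 mol; V(HClO4) at equivalence = 0.005359/0.3683 = 0.01455 L.
At equivalence the base is fully converted to C5H5NH+; total volume = 0.03857 L, so [C5H5NH+] = 0.005359/0.03857 = 0.1389 M.
Ka(C5H5NH+) = Kw/Kb = 1.0e-14 / 1.7 x 10^-9 = 5.88e-6.
[H^+] = sqrt(Ka x [C5H5NH+]) = sqrt(5.88e-6 x 0.1389) = 0.000904 M.
pH = -log(0.000904) = 3.04.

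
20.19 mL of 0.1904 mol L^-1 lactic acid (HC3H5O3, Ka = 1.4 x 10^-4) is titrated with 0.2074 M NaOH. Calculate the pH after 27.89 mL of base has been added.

n(acid) = 0.1904 x 0.02019 = 0.003844 mol; n(NaOH) added = 0.2074 x 0.02789 = 0.005784 mol.
Base is in excess by 0.005784 - 0.003844 = 0.001940 mol in a total volume of 0.04808 L.
[OH^-] = 0.001940/0.04808 = 0.04035 M, so pOH = 1.39 and pH = 14.00 - 1.39 = 12.61.

12.61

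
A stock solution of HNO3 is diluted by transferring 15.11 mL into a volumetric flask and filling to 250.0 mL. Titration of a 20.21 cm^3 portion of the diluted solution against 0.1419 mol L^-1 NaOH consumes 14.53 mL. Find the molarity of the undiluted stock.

n(NaOH) = 0.1419 x 0.01453 = 0.002062 mol.
n(HNO3) in the aliquot = 0.002062 mol.
[diluted HNO3] = 0.002062 / 0.02021 = 0.1020 M.
Dilution factor = 250.0/15.11 = 16.55, so [stock] = 0.1020 x 16.55 = 1.69 M.

1.69 M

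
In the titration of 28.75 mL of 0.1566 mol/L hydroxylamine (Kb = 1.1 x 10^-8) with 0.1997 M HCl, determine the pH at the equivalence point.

n(NH2OH) = 0.1566 x 0.02875 = 0.004502 mol; V(HCl) at equivalence = 0.004502/0.1997 = 0.02255 L.
At equivalence the base is fully converted to NH3OH+; total volume = 0.05130 L, so [NH3OH+] = 0.004502/0.05130 = 0.08777 M.
Ka(NH3OH+) = Kw/Kb = 1.0e-14 / 1.1 x 10^-8 = 9.09e-7.
[H^+] = sqrt(Ka x [NH3OH+]) = sqrt(9.09e-7 x 0.08777) = 0.000282 M.
pH = -log(0.000282) = 3.55.

3.55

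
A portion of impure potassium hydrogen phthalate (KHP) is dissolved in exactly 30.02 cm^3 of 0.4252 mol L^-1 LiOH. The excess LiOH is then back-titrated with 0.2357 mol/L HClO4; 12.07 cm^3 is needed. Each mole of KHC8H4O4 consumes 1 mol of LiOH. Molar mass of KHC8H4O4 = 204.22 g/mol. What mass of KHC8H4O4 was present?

Total n(LiOH) added = 0.4252 x 0.03002 = 0.01276 mol.
n(HClO4) used = 0.2357 x 0.01207 = 0.002845 mol, which equals the excess n(LiOH).
So n(LiOH) consumed by the sample = 0.01276 - 0.002845 = 0.009920 mol.
n(KHC8H4O4) = 0.009920 / 1 = 0.009920 mol.
mass = 0.009920 mol x 204.22 g/mol = 2.03 g.

2.03 g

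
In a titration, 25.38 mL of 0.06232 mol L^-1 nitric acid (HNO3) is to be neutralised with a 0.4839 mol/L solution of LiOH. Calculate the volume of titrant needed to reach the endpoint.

3.27 mL

n(HNO3) = 0.06232 mol/L x 0.02538 L = 0.001582 mol.
At equivalence n(LiOH) = n(HNO3) = 0.001582 mol.
V(LiOH) = 0.001582 / 0.4839 = 0.003269 L = 3.27 mL.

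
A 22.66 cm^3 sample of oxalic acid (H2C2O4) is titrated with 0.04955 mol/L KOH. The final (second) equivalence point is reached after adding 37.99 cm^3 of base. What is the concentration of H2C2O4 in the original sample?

0.0415 M

n(KOH) = 0.04955 x 0.03799 = 0.001882 mol.
At the final (second) equivalence point, 2 mol OH^- react per mol H2C2O4, so n(H2C2O4) = 0.001882 / 2 = 0.0009412 mol.
[H2C2O4] = 0.0009412 / 0.02266 L = 0.0415 M.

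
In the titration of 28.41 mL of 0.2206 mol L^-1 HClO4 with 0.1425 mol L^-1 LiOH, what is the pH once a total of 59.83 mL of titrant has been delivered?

n(acid) = 0.2206 x 0.02841 = 0.006267 mol; n(LiOH) added = 0.1425 x 0.05983 = 0.008526 mol.
Base is in excess by 0.008526 - 0.006267 = 0.002259 mol in a total volume of 0.08824 L.
[OH^-] = 0.002259/0.08824 = 0.02560 M, so pOH = 1.59 and pH = 14.00 - 1.59 = 12.41.

12.41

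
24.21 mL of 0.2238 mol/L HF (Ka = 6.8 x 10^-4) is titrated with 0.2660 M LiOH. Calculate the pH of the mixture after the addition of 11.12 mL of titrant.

3.25

Initial n(HF) = 0.2238 x 0.02421 = 0.005418 mol.
n(LiOH) added = 0.2660 x 0.01112 = 0.002958 mol, converting that many moles of HF to F-.
Remaining n(HF) = 0.002460 mol; n(F-) = 0.002958 mol.
By Henderson-Hasselbalch, pH = pKa + log([A^-]/[HA]) = 3.17 + log(0.002958/0.002460) = 3.17 + (+0.08) = 3.25.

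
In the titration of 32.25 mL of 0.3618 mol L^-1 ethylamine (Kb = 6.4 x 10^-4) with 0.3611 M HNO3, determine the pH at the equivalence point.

5.77

n(C2H5NH2) = 0.3618 x 0.03225 = 0.01167 mol; V(HNO3) at equivalence = 0.01167/0.3611 = 0.03231 L.
At equivalence the base is fully converted to C2H5NH3+; total volume = 0.06456 L, so [C2H5NH3+] = 0.01167/0.06456 = 0.1807 M.
Ka(C2H5NH3+) = Kw/Kb = 1.0e-14 / 6.4 x 10^-4 = 1.56e-11.
[H^+] = sqrt(Ka x [C2H5NH3+]) = sqrt(1.56e-11 x 0.1807) = 1.68e-6 M.
pH = -log(1.68e-6) = 5.77.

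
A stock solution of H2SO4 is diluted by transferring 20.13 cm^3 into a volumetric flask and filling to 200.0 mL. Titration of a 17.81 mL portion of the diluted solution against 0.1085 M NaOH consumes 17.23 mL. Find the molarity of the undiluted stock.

n(NaOH) = 0.1085 x 0.01723 = 0.001869 mol.
n(H2SO4) in the aliquot = 0.001869 x 1/2 = 0.0009347 mol.
[diluted H2SO4] = 0.0009347 / 0.01781 = 0.05248 M.
Dilution factor = 200.0/20.13 = 9.935, so [stock] = 0.05248 x 9.935 = 0.521 M.

0.521 M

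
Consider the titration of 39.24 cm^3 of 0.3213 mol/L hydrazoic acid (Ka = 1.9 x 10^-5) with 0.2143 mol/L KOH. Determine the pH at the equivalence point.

8.92

n(HN3) = 0.3213 x 0.03924 = 0.01261 mol; V(KOH) at equivalence = 0.01261/0.2143 = 0.05883 L.
At equivalence all the acid is converted to N3-; total volume = 0.03924 + 0.05883 = 0.09807 L, so [N3-] = 0.01261/0.09807 = 0.1286 M.
Kb = Kw/Ka = 1.0e-14 / 1.9 x 10^-5 = 5.26e-10.
[OH^-] = sqrt(Kb x [N3-]) = sqrt(5.26e-10 x 0.1286) = 8.23e-6 M.
pOH = 5.08, so pH = 14.00 - 5.08 = 8.92.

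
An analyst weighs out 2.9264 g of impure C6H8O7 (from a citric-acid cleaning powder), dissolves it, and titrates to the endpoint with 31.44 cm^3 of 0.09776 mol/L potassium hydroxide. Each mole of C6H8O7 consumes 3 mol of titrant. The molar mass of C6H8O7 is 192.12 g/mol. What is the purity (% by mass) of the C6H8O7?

n(KOH) = 0.09776 x 0.03144 = 0.003074 mol.
n(C6H8O7) = 0.003074 / 3 = 0.001025 mol.
mass of C6H8O7 = 0.001025 x 192.12 = 0.1968 g.
% purity = 0.1968 / 2.9264 x 100 = 6.73%.

6.73%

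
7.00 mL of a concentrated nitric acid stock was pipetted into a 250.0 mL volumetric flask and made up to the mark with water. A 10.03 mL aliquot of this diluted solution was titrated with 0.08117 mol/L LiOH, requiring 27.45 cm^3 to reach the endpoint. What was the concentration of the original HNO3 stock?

7.93 M

n(LiOH) = 0.08117 x 0.02745 = 0.002228 mol.
n(HNO3) in the aliquot = 0.002228 mol.
[diluted HNO3] = 0.002228 / 0.01003 = 0.2221 M.
Dilution factor = 250.0/7.000 = 35.71, so [stock] = 0.2221 x 35.71 = 7.93 M.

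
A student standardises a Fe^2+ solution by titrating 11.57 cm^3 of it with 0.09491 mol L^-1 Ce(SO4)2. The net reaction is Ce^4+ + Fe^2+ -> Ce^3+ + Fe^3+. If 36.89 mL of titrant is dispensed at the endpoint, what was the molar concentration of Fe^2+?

n(Ce(SO4)2) = 0.09491 x 0.03689 = 0.003501 mol.
From the balanced equation, 1 mol Ce(SO4)2 reacts with 1 mol Fe^2+, so n(Fe^2+) = 0.003501 x 1/1 = 0.003501 mol.
[Fe^2+] = 0.003501 / 0.01157 L = 0.303 M.

0.303 M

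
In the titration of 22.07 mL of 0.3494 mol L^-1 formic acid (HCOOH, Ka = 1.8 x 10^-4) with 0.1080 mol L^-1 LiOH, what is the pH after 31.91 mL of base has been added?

Initial n(HCOOH) = 0.3494 x 0.02207 = 0.007711 mol.
n(LiOH) added = 0.1080 x 0.03191 = 0.003446 mol, converting that many moles of HCOOH to HCOO-.
Remaining n(HCOOH) = 0.004265 mol; n(HCOO-) = 0.003446 mol.
By Henderson-Hasselbalch, pH = pKa + log([A^-]/[HA]) = 3.74 + log(0.003446/0.004265) = 3.74 + (-0.09) = 3.65.

3.65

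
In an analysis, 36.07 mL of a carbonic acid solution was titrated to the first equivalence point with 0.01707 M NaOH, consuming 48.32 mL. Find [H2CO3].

0.0229 M

n(NaOH) = 0.01707 x 0.04832 = 0.0008248 mol.
At the first equivalence point, 1 mol OH^- react per mol H2CO3, so n(H2CO3) = 0.0008248 / 1 = 0.0008248 mol.
[H2CO3] = 0.0008248 / 0.03607 L = 0.0229 M.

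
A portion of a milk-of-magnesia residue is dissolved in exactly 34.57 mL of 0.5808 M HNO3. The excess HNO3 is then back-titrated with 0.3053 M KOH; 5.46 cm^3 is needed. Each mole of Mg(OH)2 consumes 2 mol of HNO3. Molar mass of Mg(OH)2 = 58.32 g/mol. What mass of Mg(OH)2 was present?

Total n(HNO3) added = 0.5808 x 0.03457 = 0.02008 mol.
n(KOH) used = 0.3053 x 0.005460 = 0.001667 mol, which equals the excess n(HNO3).
So n(HNO3) consumed by the sample = 0.02008 - 0.001667 = 0.01841 mol.
n(Mg(OH)2) = 0.01841 / 2 = 0.009206 mol.
mass = 0.009206 mol x 58.32 g/mol = 0.537 g.

0.537 g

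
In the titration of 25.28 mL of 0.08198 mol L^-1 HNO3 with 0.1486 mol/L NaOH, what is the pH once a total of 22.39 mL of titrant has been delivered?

n(acid) = 0.08198 x 0.02528 = 0.002072 mol; n(NaOH) added = 0.1486 x 0.02239 = 0.003327 mol.
Base is in excess by 0.003327 - 0.002072 = 0.001255 mol in a total volume of 0.04767 L.
[OH^-] = 0.001255/0.04767 = 0.02632 M, so pOH = 1.58 and pH = 14.00 - 1.58 = 12.42.

12.42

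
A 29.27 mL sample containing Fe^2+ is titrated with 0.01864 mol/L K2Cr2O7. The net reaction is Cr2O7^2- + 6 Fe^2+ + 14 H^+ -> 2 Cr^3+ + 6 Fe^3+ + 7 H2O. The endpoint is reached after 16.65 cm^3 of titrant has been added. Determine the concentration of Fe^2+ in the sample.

n(K2Cr2O7) = 0.01864 x 0.01665 = 0.0003104 mol.
From the balanced equation, 1 mol K2Cr2O7 reacts with 6 mol Fe^2+, so n(Fe^2+) = 0.0003104 x 6/1 = 0.001862 mol.
[Fe^2+] = 0.001862 / 0.02927 L = 0.0636 M.

0.0636 M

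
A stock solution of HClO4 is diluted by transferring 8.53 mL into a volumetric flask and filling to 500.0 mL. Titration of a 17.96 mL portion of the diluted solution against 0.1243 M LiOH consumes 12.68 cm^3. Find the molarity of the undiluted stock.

n(LiOH) = 0.1243 x 0.01268 = 0.001576 mol.
n(HClO4) in the aliquot = 0.001576 mol.
[diluted HClO4] = 0.001576 / 0.01796 = 0.08776 M.
Dilution factor = 500.0/8.530 = 58.62, so [stock] = 0.08776 x 58.62 = 5.14 M.

5.14 M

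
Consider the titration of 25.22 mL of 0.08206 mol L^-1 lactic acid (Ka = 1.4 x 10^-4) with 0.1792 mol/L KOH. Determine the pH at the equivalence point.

8.30

n(HC3H5O3) = 0.08206 x 0.02522 = 0.002070 mol; V(KOH) at equivalence = 0.002070/0.1792 = 0.01155 L.
At equivalence all the acid is converted to C3H5O3-; total volume = 0.02522 + 0.01155 = 0.03677 L, so [C3H5O3-] = 0.002070/0.03677 = 0.05629 M.
Kb = Kw/Ka = 1.0e-14 / 1.4 x 10^-4 = 7.14e-11.
[OH^-] = sqrt(Kb x [C3H5O3-]) = sqrt(7.14e-11 x 0.05629) = 2.01e-6 M.
pOH = 5.70, so pH = 14.00 - 5.70 = 8.30.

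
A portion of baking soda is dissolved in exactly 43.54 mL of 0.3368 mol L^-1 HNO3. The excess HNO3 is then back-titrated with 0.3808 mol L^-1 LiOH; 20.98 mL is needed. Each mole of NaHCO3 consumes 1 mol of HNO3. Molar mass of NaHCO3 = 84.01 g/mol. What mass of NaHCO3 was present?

Total n(HNO3) added = 0.3368 x 0.04354 = 0.01466 mol.
n(LiOH) used = 0.3808 x 0.02098 = 0.007989 mol, which equals the excess n(HNO3).
So n(HNO3) consumed by the sample = 0.01466 - 0.007989 = 0.006675 mol.
n(NaHCO3) = 0.006675 / 1 = 0.006675 mol.
mass = 0.006675 mol x 84.01 g/mol = 0.561 g.

0.561 g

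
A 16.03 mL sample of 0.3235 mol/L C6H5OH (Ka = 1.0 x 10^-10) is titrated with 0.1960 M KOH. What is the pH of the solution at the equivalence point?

11.54

n(C6H5OH) = 0.3235 x 0.01603 = 0.005186 mol; V(KOH) at equivalence = 0.005186/0.1960 = 0.02646 L.
At equivalence all the acid is converted to C6H5O-; total volume = 0.01603 + 0.02646 = 0.04249 L, so [C6H5O-] = 0.005186/0.04249 = 0.1221 M.
Kb = Kw/Ka = 1.0e-14 / 1.0 x 10^-10 = 0.000100.
[OH^-] = sqrt(Kb x [C6H5O-]) = sqrt(0.000100 x 0.1221) = 0.00349 M.
pOH = 2.46, so pH = 14.00 - 2.46 = 11.54.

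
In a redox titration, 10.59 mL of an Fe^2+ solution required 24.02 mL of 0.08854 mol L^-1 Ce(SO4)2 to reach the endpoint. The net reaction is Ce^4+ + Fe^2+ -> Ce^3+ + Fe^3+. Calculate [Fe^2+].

0.201 M

n(Ce(SO4)2) = 0.08854 x 0.02402 = 0.002127 mol.
From the balanced equation, 1 mol Ce(SO4)2 reacts with 1 mol Fe^2+, so n(Fe^2+) = 0.002127 x 1/1 = 0.002127 mol.
[Fe^2+] = 0.002127 / 0.01059 L = 0.201 M.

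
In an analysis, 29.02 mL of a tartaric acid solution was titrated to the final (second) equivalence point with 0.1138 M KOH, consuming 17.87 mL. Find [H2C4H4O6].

n(KOH) = 0.1138 x 0.01787 = 0.002034 mol.
At the final (second) equivalence point, 2 mol OH^- react per mol H2C4H4O6, so n(H2C4H4O6) = 0.002034 / 2 = 0.001017 mol.
[H2C4H4O6] = 0.001017 / 0.02902 L = 0.0350 M.

0.0350 M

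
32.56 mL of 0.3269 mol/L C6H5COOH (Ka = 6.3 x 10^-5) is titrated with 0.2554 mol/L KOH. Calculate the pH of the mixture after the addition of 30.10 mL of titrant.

Initial n(C6H5COOH) = 0.3269 x 0.03256 = 0.01064 mol.
n(KOH) added = 0.2554 x 0.03010 = 0.007688 mol, converting that many moles of C6H5COOH to C6H5COO-.
Remaining n(C6H5COOH) = 0.002956 mol; n(C6H5COO-) = 0.007688 mol.
By Henderson-Hasselbalch, pH = pKa + log([A^-]/[HA]) = 4.20 + log(0.007688/0.002956) = 4.20 + (+0.42) = 4.62.

4.62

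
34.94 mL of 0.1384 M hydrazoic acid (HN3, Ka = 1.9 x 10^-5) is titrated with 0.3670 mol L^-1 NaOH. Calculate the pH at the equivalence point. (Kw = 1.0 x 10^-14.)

n(HN3) = 0.1384 x 0.03494 = 0.004836 mol; V(NaOH) at equivalence = 0.004836/0.3670 = 0.01318 L.
At equivalence all the acid is converted to N3-; total volume = 0.03494 + 0.01318 = 0.04812 L, so [N3-] = 0.004836/0.04812 = 0.1005 M.
Kb = Kw/Ka = 1.0e-14 / 1.9 x 10^-5 = 5.26e-10.
[OH^-] = sqrt(Kb x [N3-]) = sqrt(5.26e-10 x 0.1005) = 7.27e-6 M.
pOH = 5.14, so pH = 14.00 - 5.14 = 8.86.

8.86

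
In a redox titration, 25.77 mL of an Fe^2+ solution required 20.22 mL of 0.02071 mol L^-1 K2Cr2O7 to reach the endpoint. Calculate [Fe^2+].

0.0975 M

n(K2Cr2O7) = 0.02071 x 0.02022 = 0.0004188 mol.
From the balanced equation, 1 mol K2Cr2O7 reacts with 6 mol Fe^2+, so n(Fe^2+) = 0.0004188 x 6/1 = 0.002513 mol.
[Fe^2+] = 0.002513 / 0.02577 L = 0.0975 M.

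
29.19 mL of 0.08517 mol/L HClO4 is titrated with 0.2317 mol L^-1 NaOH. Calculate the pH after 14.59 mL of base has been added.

12.31

n(acid) = 0.08517 x 0.02919 = 0.002486 mol; n(NaOH) added = 0.2317 x 0.01459 = 0.003381 mol.
Base is in excess by 0.003381 - 0.002486 = 0.0008944 mol in a total volume of 0.04378 L.
[OH^-] = 0.0008944/0.04378 = 0.02043 M, so pOH = 1.69 and pH = 14.00 - 1.69 = 12.31.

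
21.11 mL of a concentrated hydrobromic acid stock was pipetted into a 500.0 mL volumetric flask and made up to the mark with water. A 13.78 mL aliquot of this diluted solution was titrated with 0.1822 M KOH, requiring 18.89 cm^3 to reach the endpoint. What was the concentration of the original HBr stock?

5.92 M

n(KOH) = 0.1822 x 0.01889 = 0.003442 mol.
n(HBr) in the aliquot = 0.003442 mol.
[diluted HBr] = 0.003442 / 0.01378 = 0.2498 M.
Dilution factor = 500.0/21.11 = 23.69, so [stock] = 0.2498 x 23.69 = 5.92 M.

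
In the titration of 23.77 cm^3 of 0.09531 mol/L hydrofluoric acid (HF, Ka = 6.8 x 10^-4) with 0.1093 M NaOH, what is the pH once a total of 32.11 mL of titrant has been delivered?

12.35

n(acid) = 0.09531 x 0.02377 = 0.002266 mol; n(NaOH) added = 0.1093 x 0.03211 = 0.003510 mol.
Base is in excess by 0.003510 - 0.002266 = 0.001244 mol in a total volume of 0.05588 L.
[OH^-] = 0.001244/0.05588 = 0.02226 M, so pOH = 1.65 and pH = 14.00 - 1.65 = 12.35.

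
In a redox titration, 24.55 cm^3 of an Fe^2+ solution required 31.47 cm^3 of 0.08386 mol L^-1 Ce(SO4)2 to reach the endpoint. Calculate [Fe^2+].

0.107 M

n(Ce(SO4)2) = 0.08386 x 0.03147 = 0.002639 mol.
From the balanced equation, 1 mol Ce(SO4)2 reacts with 1 mol Fe^2+, so n(Fe^2+) = 0.002639 x 1/1 = 0.002639 mol.
[Fe^2+] = 0.002639 / 0.02455 L = 0.107 M.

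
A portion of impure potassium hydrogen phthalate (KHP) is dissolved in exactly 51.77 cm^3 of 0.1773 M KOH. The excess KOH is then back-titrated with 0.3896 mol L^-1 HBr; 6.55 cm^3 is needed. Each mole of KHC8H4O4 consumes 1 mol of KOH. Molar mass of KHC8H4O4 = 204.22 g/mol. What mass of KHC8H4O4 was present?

1.35 g

Total n(KOH) added = 0.1773 x 0.05177 = 0.009179 mol.
n(HBr) used = 0.3896 x 0.006550 = 0.002552 mol, which equals the excess n(KOH).
So n(KOH) consumed by the sample = 0.009179 - 0.002552 = 0.006627 mol.
n(KHC8H4O4) = 0.006627 / 1 = 0.006627 mol.
mass = 0.006627 mol x 204.22 g/mol = 1.35 g.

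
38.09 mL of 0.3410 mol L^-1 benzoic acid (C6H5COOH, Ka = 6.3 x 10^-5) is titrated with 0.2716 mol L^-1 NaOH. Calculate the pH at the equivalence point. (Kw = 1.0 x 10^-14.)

n(C6H5COOH) = 0.3410 x 0.03809 = 0.01299 mol; V(NaOH) at equivalence = 0.01299/0.2716 = 0.04782 L.
At equivalence all the acid is converted to C6H5COO-; total volume = 0.03809 + 0.04782 = 0.08591 L, so [C6H5COO-] = 0.01299/0.08591 = 0.1512 M.
Kb = Kw/Ka = 1.0e-14 / 6.3 x 10^-5 = 1.59e-10.
[OH^-] = sqrt(Kb x [C6H5COO-]) = sqrt(1.59e-10 x 0.1512) = 4.90e-6 M.
pOH = 5.31, so pH = 14.00 - 5.31 = 8.69.

8.69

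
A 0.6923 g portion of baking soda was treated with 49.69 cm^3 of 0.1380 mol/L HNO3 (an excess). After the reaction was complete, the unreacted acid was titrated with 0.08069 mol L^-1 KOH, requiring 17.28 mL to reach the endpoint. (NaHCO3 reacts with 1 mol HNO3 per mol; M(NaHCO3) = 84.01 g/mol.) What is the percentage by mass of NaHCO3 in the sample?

Total n(HNO3) added = 0.1380 x 0.04969 = 0.006857 mol.
n(KOH) used = 0.08069 x 0.01728 = 0.001394 mol, which equals the excess n(HNO3).
So n(HNO3) consumed by the sample = 0.006857 - 0.001394 = 0.005463 mol.
n(NaHCO3) = 0.005463 / 1 = 0.005463 mol.
mass NaHCO3 = 0.005463 x 84.01 = 0.4589 g, so %NaHCO3 = 0.4589/0.6923 x 100 = 66.3%.

66.3%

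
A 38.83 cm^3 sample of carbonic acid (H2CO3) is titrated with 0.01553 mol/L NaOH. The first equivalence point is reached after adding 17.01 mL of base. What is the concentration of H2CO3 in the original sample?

0.00680 M

n(NaOH) = 0.01553 x 0.01701 = 0.0002642 mol.
At the first equivalence point, 1 mol OH^- react per mol H2CO3, so n(H2CO3) = 0.0002642 / 1 = 0.0002642 mol.
[H2CO3] = 0.0002642 / 0.03883 L = 0.00680 M.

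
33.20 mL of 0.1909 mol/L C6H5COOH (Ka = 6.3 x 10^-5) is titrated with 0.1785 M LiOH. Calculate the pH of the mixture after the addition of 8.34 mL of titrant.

Initial n(C6H5COOH) = 0.1909 x 0.03320 = 0.006338 mol.
n(LiOH) added = 0.1785 x 0.008340 = 0.001489 mol, converting that many moles of C6H5COOH to C6H5COO-.
Remaining n(C6H5COOH) = 0.004849 mol; n(C6H5COO-) = 0.001489 mol.
By Henderson-Hasselbalch, pH = pKa + log([A^-]/[HA]) = 4.20 + log(0.001489/0.004849) = 4.20 + (-0.51) = 3.69.

3.69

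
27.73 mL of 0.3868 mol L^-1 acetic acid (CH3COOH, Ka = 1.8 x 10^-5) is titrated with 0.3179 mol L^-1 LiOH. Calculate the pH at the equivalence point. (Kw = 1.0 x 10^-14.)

n(CH3COOH) = 0.3868 x 0.02773 = 0.01073 mol; V(LiOH) at equivalence = 0.01073/0.3179 = 0.03374 L.
At equivalence all the acid is converted to CH3COO-; total volume = 0.02773 + 0.03374 = 0.06147 L, so [CH3COO-] = 0.01073/0.06147 = 0.1745 M.
Kb = Kw/Ka = 1.0e-14 / 1.8 x 10^-5 = 5.56e-10.
[OH^-] = sqrt(Kb x [CH3COO-]) = sqrt(5.56e-10 x 0.1745) = 9.85e-6 M.
pOH = 5.01, so pH = 14.00 - 5.01 = 8.99.

8.99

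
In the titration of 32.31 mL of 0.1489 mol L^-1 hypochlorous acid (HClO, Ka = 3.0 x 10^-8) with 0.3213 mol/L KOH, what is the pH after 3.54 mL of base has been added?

Initial n(HClO) = 0.1489 x 0.03231 = 0.004811 mol.
n(KOH) added = 0.3213 x 0.003540 = 0.001137 mol, converting that many moles of HClO to ClO-.
Remaining n(HClO) = 0.003674 mol; n(ClO-) = 0.001137 mol.
By Henderson-Hasselbalch, pH = pKa + log([A^-]/[HA]) = 7.52 + log(0.001137/0.003674) = 7.52 + (-0.51) = 7.01.

7.01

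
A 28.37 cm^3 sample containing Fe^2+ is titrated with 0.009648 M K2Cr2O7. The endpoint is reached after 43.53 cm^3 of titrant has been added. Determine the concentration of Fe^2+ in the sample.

n(K2Cr2O7) = 0.009648 x 0.04353 = 0.0004200 mol.
From the balanced equation, 1 mol K2Cr2O7 reacts with 6 mol Fe^2+, so n(Fe^2+) = 0.0004200 x 6/1 = 0.002520 mol.
[Fe^2+] = 0.002520 / 0.02837 L = 0.0888 M.

0.0888 M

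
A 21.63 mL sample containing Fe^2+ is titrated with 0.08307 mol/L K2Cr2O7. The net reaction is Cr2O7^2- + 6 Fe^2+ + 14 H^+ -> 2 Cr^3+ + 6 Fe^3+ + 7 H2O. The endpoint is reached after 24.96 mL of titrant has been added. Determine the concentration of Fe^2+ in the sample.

n(K2Cr2O7) = 0.08307 x 0.02496 = 0.002073 mol.
From the balanced equation, 1 mol K2Cr2O7 reacts with 6 mol Fe^2+, so n(Fe^2+) = 0.002073 x 6/1 = 0.01244 mol.
[Fe^2+] = 0.01244 / 0.02163 L = 0.575 M.

0.575 M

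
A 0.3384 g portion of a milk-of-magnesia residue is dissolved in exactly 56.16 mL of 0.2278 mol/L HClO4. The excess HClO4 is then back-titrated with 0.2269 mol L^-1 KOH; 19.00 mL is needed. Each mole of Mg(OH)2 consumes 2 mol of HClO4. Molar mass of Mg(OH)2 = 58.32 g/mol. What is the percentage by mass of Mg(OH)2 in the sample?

Total n(HClO4) added = 0.2278 x 0.05616 = 0.01279 mol.
n(KOH) used = 0.2269 x 0.01900 = 0.004311 mol, which equals the excess n(HClO4).
So n(HClO4) consumed by the sample = 0.01279 - 0.004311 = 0.008482 mol.
n(Mg(OH)2) = 0.008482 / 2 = 0.004241 mol.
mass Mg(OH)2 = 0.004241 x 58.32 = 0.2473 g, so %Mg(OH)2 = 0.2473/0.3384 x 100 = 73.1%.

73.1%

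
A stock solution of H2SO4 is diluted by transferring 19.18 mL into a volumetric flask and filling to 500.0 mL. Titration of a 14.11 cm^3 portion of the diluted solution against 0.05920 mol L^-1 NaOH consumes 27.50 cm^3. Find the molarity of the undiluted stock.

1.50 M

n(NaOH) = 0.05920 x 0.02750 = 0.001628 mol.
n(H2SO4) in the aliquot = 0.001628 x 1/2 = 0.0008140 mol.
[diluted H2SO4] = 0.0008140 / 0.01411 = 0.05769 M.
Dilution factor = 500.0/19.18 = 26.07, so [stock] = 0.05769 x 26.07 = 1.50 M.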